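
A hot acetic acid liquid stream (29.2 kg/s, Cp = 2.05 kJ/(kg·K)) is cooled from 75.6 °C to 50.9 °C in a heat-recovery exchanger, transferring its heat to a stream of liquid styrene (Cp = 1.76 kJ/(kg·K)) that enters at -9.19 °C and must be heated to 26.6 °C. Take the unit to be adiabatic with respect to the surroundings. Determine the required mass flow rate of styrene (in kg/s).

Heat released by hot stream: Q = 29.2 × 2.05 × (75.6 − 50.9) = 1478.5 kJ/s
Energy balance on cold side (adiabatic exchanger): Q = ṁ_c·Cp_c·(T_c,out − T_c,in)
ṁ_c = 1478.5 / [1.76 × (26.6 − -9.19)] = 23.472 kg/s

ṁ_c = 23.5 kg/s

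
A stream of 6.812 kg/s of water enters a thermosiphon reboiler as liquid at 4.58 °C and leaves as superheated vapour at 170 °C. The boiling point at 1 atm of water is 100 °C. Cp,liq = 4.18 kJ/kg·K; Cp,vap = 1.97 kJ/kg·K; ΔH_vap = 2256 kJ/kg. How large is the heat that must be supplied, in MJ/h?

liquid 4.58→100 °C: 398.86 kJ/kg
vaporisation at 100 °C: 2256 kJ/kg
vapour 100→170 °C: 137.9 kJ/kg
Δh = 398.86 + 2256 + 137.9 = 2792.8 kJ/kg
Q = ṁ·Δh = 6.812 kg/s × 2792.8 kJ/kg = 19024 kJ/s
|Q| = 19024 kW = 68487 MJ/h

Q = 68500 MJ/h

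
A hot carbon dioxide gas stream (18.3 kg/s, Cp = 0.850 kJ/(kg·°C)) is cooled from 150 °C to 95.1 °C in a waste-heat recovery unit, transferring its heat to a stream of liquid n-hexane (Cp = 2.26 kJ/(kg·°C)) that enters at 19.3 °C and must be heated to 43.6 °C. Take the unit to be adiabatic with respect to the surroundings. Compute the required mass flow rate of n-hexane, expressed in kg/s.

Heat released by hot stream: Q = 18.3 × 0.850 × (150 − 95.1) = 853.97 kJ/s
Energy balance on cold side (adiabatic exchanger): Q = ṁ_c·Cp_c·(T_c,out − T_c,in)
ṁ_c = 853.97 / [2.26 × (43.6 − 19.3)] = 15.55 kg/s

ṁ_c = 15.5 kg/s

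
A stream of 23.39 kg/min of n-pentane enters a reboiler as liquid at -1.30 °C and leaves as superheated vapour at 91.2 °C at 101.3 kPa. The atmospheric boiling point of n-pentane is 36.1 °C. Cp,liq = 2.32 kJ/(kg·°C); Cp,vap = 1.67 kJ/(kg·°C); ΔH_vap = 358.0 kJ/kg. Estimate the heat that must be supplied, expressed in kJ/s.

Q = 209 kJ/s

liquid -1.30→36.1 °C: 86.768 kJ/kg
vaporisation at 36.1 °C: 358 kJ/kg
vapour 36.1→91.2 °C: 92.017 kJ/kg
Δh = 86.768 + 358 + 92.017 = 536.78 kJ/kg
Q = ṁ·Δh = 23.39 kg/min × 536.78 kJ/kg = 12555 kJ/min
|Q| = 209.26 kW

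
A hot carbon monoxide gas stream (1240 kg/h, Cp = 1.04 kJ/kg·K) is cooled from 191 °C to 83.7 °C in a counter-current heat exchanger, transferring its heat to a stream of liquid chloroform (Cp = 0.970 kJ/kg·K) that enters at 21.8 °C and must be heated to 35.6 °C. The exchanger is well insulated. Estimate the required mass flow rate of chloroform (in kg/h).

ṁ_c = 10300 kg/h

Heat released by hot stream: Q = 1240 × 1.04 × (191 − 83.7) = 138370 kJ/h
Energy balance on cold side (adiabatic exchanger): Q = ṁ_c·Cp_c·(T_c,out − T_c,in)
ṁ_c = 138370 / [0.970 × (35.6 − 21.8)] = 10337 kg/h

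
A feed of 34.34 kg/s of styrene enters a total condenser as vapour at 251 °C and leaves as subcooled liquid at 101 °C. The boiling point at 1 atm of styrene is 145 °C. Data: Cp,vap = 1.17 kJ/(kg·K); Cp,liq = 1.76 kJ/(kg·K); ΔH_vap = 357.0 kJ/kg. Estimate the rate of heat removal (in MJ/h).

vapour 251→145 °C: -124.02 kJ/kg
condensation at 145 °C: -357 kJ/kg
liquid 145→101 °C: -77.44 kJ/kg
Δh = -124.02 + -357 + -77.44 = -558.46 kJ/kg
Q = ṁ·Δh = 34.34 kg/s × -558.46 kJ/kg = -19178 kJ/s
|Q| = 19178 kW = 69039 MJ/h

Q_c = 69000 MJ/h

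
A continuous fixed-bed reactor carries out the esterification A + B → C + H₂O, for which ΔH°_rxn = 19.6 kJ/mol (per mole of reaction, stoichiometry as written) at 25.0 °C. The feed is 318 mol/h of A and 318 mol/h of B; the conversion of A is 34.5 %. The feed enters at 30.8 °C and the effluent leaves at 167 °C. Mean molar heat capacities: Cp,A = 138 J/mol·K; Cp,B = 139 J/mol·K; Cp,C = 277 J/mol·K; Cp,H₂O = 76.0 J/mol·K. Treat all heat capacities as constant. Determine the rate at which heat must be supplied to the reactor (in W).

Q_in = 4260 W

Extent of reaction ξ = 0.345 × 318 = 109.71 mol/h
Reaction term: ξ·ΔH°_rxn = 109.71 × 19.6 = 2150.3 kJ/h
Sensible, feed 30.8→25 °C: -510.9 kJ/h
Outlet flows (mol/h): A 208.29, B 208.29, C 109.71, H₂O 109.71
Sensible, products 25→167 °C: 13692 kJ/h
Q = ΔH = 15332 kJ/h = 4.2588 kW
Heat supplied = 4258.8 W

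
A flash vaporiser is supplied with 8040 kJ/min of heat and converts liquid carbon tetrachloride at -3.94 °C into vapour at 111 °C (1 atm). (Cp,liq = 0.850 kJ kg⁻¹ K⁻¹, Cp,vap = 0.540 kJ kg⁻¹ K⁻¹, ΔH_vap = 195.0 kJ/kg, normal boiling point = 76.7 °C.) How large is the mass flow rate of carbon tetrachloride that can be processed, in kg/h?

Δh = 0.850×(76.7−-3.94) + 195.0 + 0.540×(111−76.7) = 282.07 kJ/kg
Q = 8040 kJ/min = 134 kJ/s = 482400 kJ/h
ṁ = Q/Δh = 482400 / 282.07 = 1710.2 kg/h

ṁ = 1710 kg/h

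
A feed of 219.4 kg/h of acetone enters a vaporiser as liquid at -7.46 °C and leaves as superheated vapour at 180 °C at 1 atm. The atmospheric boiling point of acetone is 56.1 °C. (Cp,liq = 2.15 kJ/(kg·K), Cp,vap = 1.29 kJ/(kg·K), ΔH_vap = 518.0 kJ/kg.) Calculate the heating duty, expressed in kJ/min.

liquid -7.46→56.1 °C: 136.65 kJ/kg
vaporisation at 56.1 °C: 518 kJ/kg
vapour 56.1→180 °C: 159.83 kJ/kg
Δh = 136.65 + 518 + 159.83 = 814.49 kJ/kg
Q = ṁ·Δh = 219.4 kg/h × 814.49 kJ/kg = 178700 kJ/h
|Q| = 49.638 kW = 2978.3 kJ/min

Q = 2980 kJ/min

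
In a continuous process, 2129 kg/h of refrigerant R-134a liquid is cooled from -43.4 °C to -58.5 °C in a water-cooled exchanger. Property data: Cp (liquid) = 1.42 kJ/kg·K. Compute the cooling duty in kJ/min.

Q = ṁ·Cp·ΔT = 2129 × 1.42 × (-58.5 − -43.4) = -45650 kJ/h
Converting: 45650 / 3600 s = 12.681 kW
Cooling duty = 760.83 kJ/min

Q_c = 761 kJ/min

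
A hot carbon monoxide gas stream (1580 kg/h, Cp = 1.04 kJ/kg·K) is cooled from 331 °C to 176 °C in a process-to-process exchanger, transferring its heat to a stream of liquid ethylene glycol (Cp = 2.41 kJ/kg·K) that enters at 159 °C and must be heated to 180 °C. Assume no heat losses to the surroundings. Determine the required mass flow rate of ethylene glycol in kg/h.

Heat released by hot stream: Q = 1580 × 1.04 × (331 − 176) = 254700 kJ/h
Energy balance on cold side (adiabatic exchanger): Q = ṁ_c·Cp_c·(T_c,out − T_c,in)
ṁ_c = 254700 / [2.41 × (180 − 159)] = 5032.5 kg/h

ṁ_c = 5030 kg/h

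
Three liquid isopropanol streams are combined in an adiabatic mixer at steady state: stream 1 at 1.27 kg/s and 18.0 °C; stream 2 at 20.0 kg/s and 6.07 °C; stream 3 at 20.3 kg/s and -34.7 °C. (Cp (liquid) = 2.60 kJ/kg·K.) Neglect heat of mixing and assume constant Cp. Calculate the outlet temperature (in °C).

Adiabatic, steady state ⇒ Σ ṁᵢCp,ᵢ(T_out − Tᵢ) = 0
Σ ṁᵢCp,ᵢTᵢ = 1.27×2.60×18.0 + 20.0×2.60×6.07 + 20.3×2.60×-34.7 = -1456.4
Σ ṁᵢCp,ᵢ = 1.27×2.60 + 20.0×2.60 + 20.3×2.60 = 108.08
T_out = -1456.4 / 108.08 = -13.475 °C

T_out = -13.5 °C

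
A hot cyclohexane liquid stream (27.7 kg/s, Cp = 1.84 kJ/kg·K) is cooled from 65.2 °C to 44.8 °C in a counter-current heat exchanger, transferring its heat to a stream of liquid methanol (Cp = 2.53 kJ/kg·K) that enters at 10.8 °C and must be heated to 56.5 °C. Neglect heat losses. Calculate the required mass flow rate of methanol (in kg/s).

ṁ_c = 8.99 kg/s

Heat released by hot stream: Q = 27.7 × 1.84 × (65.2 − 44.8) = 1039.7 kJ/s
Energy balance on cold side (adiabatic exchanger): Q = ṁ_c·Cp_c·(T_c,out − T_c,in)
ṁ_c = 1039.7 / [2.53 × (56.5 − 10.8)] = 8.9927 kg/s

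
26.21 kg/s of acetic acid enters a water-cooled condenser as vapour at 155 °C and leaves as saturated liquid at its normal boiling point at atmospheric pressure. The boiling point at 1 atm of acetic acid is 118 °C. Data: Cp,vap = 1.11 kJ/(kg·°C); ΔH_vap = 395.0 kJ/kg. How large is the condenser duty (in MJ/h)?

Q_c = 41100 MJ/h

vapour 155→118 °C: -41.07 kJ/kg
condensation at 118 °C: -395 kJ/kg
Δh = -41.07 + -395 = -436.07 kJ/kg
Q = ṁ·Δh = 26.21 kg/s × -436.07 kJ/kg = -11429 kJ/s
|Q| = 11429 kW = 41146 MJ/h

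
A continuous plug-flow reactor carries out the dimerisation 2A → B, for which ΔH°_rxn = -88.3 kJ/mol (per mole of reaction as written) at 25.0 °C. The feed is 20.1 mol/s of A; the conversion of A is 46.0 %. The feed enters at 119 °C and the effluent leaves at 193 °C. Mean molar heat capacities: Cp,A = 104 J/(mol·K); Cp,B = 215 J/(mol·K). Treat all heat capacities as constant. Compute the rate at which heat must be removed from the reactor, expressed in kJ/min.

Extent of reaction ξ = 0.460 × 20.1 / 2 = 4.623 mol/s
Reaction term: ξ·ΔH°_rxn = 4.623 × -88.3 = -408.21 kJ/s
Sensible, feed 119→25 °C: -196.5 kJ/s
Outlet flows (mol/s): A 10.854, B 4.623
Sensible, products 25→193 °C: 356.62 kJ/s
Q = ΔH = -248.08 kJ/s = -248.08 kW
Heat removed = 14885 kJ/min

Q_out = 14900 kJ/min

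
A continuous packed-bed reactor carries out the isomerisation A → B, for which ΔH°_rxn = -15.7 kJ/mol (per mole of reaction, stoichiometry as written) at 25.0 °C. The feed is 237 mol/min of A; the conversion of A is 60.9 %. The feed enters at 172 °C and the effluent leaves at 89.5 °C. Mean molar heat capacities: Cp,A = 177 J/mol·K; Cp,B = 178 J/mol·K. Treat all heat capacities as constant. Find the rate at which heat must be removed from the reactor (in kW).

Q_out = 95.3 kW

Extent of reaction ξ = 0.609 × 237 = 144.33 mol/min
Reaction term: ξ·ΔH°_rxn = 144.33 × -15.7 = -2266 kJ/min
Sensible, feed 172→25 °C: -6166.5 kJ/min
Outlet flows (mol/min): A 92.667, B 144.33
Sensible, products 25→89.5 °C: 2715 kJ/min
Q = ΔH = -5717.5 kJ/min = -95.292 kW
Heat removed = 95.292 kW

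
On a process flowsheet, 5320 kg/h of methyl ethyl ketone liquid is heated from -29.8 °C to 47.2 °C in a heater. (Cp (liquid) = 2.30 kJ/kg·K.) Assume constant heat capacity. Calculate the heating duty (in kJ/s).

Q = ṁ·Cp·ΔT = 5320 × 2.30 × (47.2 − -29.8) = 942170 kJ/h
Converting: 942170 / 3600 s = 261.71 kW

Q = 262 kJ/s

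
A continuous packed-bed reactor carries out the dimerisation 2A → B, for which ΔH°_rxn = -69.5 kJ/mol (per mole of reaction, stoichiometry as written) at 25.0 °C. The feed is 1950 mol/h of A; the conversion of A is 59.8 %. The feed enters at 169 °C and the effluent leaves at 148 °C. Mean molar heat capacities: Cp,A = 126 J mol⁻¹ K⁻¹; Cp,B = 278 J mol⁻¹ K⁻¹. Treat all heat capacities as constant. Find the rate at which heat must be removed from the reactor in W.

Extent of reaction ξ = 0.598 × 1950 / 2 = 583.05 mol/h
Reaction term: ξ·ΔH°_rxn = 583.05 × -69.5 = -40522 kJ/h
Sensible, feed 169→25 °C: -35381 kJ/h
Outlet flows (mol/h): A 783.9, B 583.05
Sensible, products 25→148 °C: 32086 kJ/h
Q = ΔH = -43817 kJ/h = -12.171 kW
Heat removed = 12171 W

Q_out = 12200 W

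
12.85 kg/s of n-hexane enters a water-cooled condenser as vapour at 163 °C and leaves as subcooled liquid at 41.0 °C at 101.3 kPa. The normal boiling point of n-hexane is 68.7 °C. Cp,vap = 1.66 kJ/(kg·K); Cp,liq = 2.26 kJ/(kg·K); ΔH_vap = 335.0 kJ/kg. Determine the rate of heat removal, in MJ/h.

Q_c = 25600 MJ/h

vapour 163→68.7 °C: -156.54 kJ/kg
condensation at 68.7 °C: -335 kJ/kg
liquid 68.7→41.0 °C: -62.602 kJ/kg
Δh = -156.54 + -335 + -62.602 = -554.14 kJ/kg
Q = ṁ·Δh = 12.85 kg/s × -554.14 kJ/kg = -7120.7 kJ/s
|Q| = 7120.7 kW = 25635 MJ/h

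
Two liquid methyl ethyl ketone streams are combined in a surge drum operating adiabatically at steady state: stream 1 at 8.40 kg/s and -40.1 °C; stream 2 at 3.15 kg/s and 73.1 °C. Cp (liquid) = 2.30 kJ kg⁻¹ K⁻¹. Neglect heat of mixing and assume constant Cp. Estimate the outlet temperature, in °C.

No heat crosses the boundary, so H_out = H_in.
T_out = Σ ṁᵢCp,ᵢTᵢ / Σ ṁᵢCp,ᵢ
      = -245.12 / 26.565 = -9.2273 °C

T_out = -9.23 °C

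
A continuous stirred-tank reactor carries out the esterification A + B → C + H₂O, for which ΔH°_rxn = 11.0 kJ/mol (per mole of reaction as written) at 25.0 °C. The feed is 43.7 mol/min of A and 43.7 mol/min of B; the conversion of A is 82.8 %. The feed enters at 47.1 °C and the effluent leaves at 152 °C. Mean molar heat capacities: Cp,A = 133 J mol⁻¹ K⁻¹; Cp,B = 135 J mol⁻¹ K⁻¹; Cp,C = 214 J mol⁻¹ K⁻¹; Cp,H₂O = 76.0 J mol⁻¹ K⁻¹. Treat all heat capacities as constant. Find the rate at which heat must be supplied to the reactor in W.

Extent of reaction ξ = 0.828 × 43.7 = 36.184 mol/min
Reaction term: ξ·ΔH°_rxn = 36.184 × 11.0 = 398.02 kJ/min
Sensible, feed 47.1→25 °C: -258.83 kJ/min
Outlet flows (mol/min): A 7.5164, B 7.5164, C 36.184, H₂O 36.184
Sensible, products 25→152 °C: 1588.5 kJ/min
Q = ΔH = 1727.7 kJ/min = 28.794 kW
Heat supplied = 28794 W

Q_in = 28800 W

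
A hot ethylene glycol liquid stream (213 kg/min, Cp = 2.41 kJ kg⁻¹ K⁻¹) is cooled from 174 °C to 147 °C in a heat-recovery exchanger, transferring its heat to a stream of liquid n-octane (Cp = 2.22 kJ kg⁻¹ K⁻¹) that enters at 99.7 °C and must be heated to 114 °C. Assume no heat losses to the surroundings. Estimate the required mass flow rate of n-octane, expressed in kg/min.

Heat released by hot stream: Q = 213 × 2.41 × (174 − 147) = 13860 kJ/min
Energy balance on cold side (adiabatic exchanger): Q = ṁ_c·Cp_c·(T_c,out − T_c,in)
ṁ_c = 13860 / [2.22 × (114 − 99.7)] = 436.59 kg/min

ṁ_c = 437 kg/min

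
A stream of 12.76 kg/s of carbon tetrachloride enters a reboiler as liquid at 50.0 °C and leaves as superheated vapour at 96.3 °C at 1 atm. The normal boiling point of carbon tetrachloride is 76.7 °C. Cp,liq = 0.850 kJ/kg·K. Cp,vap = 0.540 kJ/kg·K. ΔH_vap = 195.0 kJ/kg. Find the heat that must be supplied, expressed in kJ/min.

Q = 175000 kJ/min

liquid 50.0→76.7 °C: 22.695 kJ/kg
vaporisation at 76.7 °C: 195 kJ/kg
vapour 76.7→96.3 °C: 10.584 kJ/kg
Δh = 22.695 + 195 + 10.584 = 228.28 kJ/kg
Q = ṁ·Δh = 12.76 kg/s × 228.28 kJ/kg = 2912.8 kJ/s
|Q| = 2912.8 kW = 174770 kJ/min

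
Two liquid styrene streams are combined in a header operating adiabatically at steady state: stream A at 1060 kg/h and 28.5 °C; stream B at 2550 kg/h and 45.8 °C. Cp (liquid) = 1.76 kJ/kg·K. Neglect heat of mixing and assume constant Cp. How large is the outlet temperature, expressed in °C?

T_out = 40.7 °C

Energy balance with Q = 0: Σ ṁᵢCp,ᵢ(T_out − Tᵢ) = 0
T_out = Σ ṁᵢCp,ᵢTᵢ / Σ ṁᵢCp,ᵢ
      = 258720 / 6353.6 = 40.72 °C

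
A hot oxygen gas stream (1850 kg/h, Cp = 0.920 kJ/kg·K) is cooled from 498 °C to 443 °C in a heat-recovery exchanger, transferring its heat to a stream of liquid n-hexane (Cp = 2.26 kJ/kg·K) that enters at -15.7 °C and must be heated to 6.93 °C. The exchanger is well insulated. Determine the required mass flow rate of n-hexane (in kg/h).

ṁ_c = 1830 kg/h

Heat released by hot stream: Q = 1850 × 0.920 × (498 − 443) = 93610 kJ/h
Energy balance on cold side (adiabatic exchanger): Q = ṁ_c·Cp_c·(T_c,out − T_c,in)
ṁ_c = 93610 / [2.26 × (6.93 − -15.7)] = 1830.3 kg/h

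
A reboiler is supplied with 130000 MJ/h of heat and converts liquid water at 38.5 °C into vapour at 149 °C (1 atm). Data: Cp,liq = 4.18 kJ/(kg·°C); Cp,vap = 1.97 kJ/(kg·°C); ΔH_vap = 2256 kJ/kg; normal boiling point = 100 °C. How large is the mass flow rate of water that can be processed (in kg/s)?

ṁ = 13.8 kg/s

Δh = 4.18×(100−38.5) + 2256 + 1.97×(149−100) = 2609.6 kJ/kg
Q = 130000 MJ/h = 36111 kJ/s = 36111 kJ/s
ṁ = Q/Δh = 36111 / 2609.6 = 13.838 kg/s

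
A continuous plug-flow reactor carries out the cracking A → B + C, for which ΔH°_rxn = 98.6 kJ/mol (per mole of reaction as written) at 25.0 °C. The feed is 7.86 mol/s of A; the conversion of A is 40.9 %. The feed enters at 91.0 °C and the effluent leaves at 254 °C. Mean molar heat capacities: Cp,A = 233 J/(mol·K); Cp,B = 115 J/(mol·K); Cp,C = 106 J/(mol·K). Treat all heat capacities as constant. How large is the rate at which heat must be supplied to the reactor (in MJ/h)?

Q_in = 2180 MJ/h

Extent of reaction ξ = 0.409 × 7.86 = 3.2147 mol/s
Reaction term: ξ·ΔH°_rxn = 3.2147 × 98.6 = 316.97 kJ/s
Sensible, feed 91.0→25 °C: -120.87 kJ/s
Outlet flows (mol/s): A 4.6453, B 3.2147, C 3.2147
Sensible, products 25→254 °C: 410.55 kJ/s
Q = ΔH = 606.65 kJ/s = 606.65 kW
Heat supplied = 2184 MJ/h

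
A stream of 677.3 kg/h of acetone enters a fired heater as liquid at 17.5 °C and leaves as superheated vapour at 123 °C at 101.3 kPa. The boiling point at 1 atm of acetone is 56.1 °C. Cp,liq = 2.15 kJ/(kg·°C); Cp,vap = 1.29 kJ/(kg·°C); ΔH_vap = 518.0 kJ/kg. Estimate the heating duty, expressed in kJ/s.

Q = 129 kJ/s

liquid 17.5→56.1 °C: 82.99 kJ/kg
vaporisation at 56.1 °C: 518 kJ/kg
vapour 56.1→123 °C: 86.301 kJ/kg
Δh = 82.99 + 518 + 86.301 = 687.29 kJ/kg
Q = ṁ·Δh = 677.3 kg/h × 687.29 kJ/kg = 465500 kJ/h
|Q| = 129.31 kW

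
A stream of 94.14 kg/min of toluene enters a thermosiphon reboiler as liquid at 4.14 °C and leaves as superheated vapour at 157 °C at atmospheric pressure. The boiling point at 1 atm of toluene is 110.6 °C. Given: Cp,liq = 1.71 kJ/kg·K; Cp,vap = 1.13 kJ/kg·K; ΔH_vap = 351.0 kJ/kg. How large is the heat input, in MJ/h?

liquid 4.14→110.6 °C: 182.05 kJ/kg
vaporisation at 110.6 °C: 351 kJ/kg
vapour 110.6→157 °C: 52.432 kJ/kg
Δh = 182.05 + 351 + 52.432 = 585.48 kJ/kg
Q = ṁ·Δh = 94.14 kg/min × 585.48 kJ/kg = 55117 kJ/min
|Q| = 918.62 kW = 3307 MJ/h

Q = 3310 MJ/h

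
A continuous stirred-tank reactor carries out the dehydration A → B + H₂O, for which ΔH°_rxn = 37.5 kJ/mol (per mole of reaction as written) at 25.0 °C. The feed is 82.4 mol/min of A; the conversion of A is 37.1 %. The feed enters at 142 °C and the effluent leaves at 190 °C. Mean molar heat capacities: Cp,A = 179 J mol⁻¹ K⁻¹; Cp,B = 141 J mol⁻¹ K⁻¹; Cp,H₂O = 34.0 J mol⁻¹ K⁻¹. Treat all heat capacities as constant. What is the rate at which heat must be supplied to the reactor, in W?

Extent of reaction ξ = 0.371 × 82.4 = 30.57 mol/min
Reaction term: ξ·ΔH°_rxn = 30.57 × 37.5 = 1146.4 kJ/min
Sensible, feed 142→25 °C: -1725.7 kJ/min
Outlet flows (mol/min): A 51.83, B 30.57, H₂O 30.57
Sensible, products 25→190 °C: 2413.5 kJ/min
Q = ΔH = 1834.2 kJ/min = 30.57 kW
Heat supplied = 30570 W

Q_in = 30600 W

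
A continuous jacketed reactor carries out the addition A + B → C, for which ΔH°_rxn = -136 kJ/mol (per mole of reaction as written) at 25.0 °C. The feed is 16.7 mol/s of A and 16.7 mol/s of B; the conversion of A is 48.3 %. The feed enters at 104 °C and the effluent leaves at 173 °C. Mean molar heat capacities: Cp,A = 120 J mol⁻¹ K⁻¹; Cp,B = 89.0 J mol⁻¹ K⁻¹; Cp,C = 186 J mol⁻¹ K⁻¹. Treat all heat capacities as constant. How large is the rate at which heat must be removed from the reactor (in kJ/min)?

Q_out = 53000 kJ/min

Extent of reaction ξ = 0.483 × 16.7 = 8.0661 mol/s
Reaction term: ξ·ΔH°_rxn = 8.0661 × -136 = -1097 kJ/s
Sensible, feed 104→25 °C: -275.73 kJ/s
Outlet flows (mol/s): A 8.6339, B 8.6339, C 8.0661
Sensible, products 25→173 °C: 489.11 kJ/s
Q = ΔH = -883.62 kJ/s = -883.62 kW
Heat removed = 53017 kJ/min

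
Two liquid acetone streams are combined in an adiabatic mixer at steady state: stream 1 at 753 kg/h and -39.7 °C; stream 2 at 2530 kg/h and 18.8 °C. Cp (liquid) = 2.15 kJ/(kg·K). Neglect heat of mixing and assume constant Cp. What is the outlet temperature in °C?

No heat crosses the boundary, so H_out = H_in.
Σ ṁᵢCp,ᵢTᵢ = 753×2.15×-39.7 + 2530×2.15×18.8 = 37990
Σ ṁᵢCp,ᵢ = 753×2.15 + 2530×2.15 = 7058.4
T_out = 37990 / 7058.4 = 5.3822 °C

T_out = 5.38 °C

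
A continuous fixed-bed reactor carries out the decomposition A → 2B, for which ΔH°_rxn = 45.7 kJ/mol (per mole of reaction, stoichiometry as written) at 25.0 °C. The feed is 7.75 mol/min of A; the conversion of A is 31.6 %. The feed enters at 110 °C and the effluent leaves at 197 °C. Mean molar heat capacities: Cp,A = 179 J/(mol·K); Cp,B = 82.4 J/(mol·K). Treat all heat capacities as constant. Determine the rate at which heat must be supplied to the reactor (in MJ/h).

Extent of reaction ξ = 0.316 × 7.75 = 2.449 mol/min
Reaction term: ξ·ΔH°_rxn = 2.449 × 45.7 = 111.92 kJ/min
Sensible, feed 110→25 °C: -117.92 kJ/min
Outlet flows (mol/min): A 5.301, B 4.898
Sensible, products 25→197 °C: 232.63 kJ/min
Q = ΔH = 226.63 kJ/min = 3.7771 kW
Heat supplied = 13.598 MJ/h

Q_in = 13.6 MJ/h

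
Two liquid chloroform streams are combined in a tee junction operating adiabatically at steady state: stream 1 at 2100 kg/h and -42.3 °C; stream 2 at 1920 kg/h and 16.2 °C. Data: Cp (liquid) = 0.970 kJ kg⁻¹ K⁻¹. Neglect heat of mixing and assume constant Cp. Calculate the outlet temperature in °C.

No heat crosses the boundary, so H_out = H_in.
T_out = Σ ṁᵢCp,ᵢTᵢ / Σ ṁᵢCp,ᵢ
      = -55994 / 3899.4 = -14.36 °C

T_out = -14.4 °C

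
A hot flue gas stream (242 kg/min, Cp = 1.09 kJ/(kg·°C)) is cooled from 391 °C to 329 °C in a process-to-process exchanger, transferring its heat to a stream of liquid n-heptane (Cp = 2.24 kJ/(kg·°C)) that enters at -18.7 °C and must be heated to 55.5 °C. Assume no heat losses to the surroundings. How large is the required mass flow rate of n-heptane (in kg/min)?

ṁ_c = 98.4 kg/min

Heat released by hot stream: Q = 242 × 1.09 × (391 − 329) = 16354 kJ/min
Energy balance on cold side (adiabatic exchanger): Q = ṁ_c·Cp_c·(T_c,out − T_c,in)
ṁ_c = 16354 / [2.24 × (55.5 − -18.7)] = 98.397 kg/min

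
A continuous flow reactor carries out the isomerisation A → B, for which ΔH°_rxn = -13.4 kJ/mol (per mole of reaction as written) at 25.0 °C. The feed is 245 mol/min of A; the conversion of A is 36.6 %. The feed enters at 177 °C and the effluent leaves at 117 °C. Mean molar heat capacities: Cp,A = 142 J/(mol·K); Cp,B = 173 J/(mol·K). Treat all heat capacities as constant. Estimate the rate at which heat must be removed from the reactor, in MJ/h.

Q_out = 182 MJ/h

Extent of reaction ξ = 0.366 × 245 = 89.67 mol/min
Reaction term: ξ·ΔH°_rxn = 89.67 × -13.4 = -1201.6 kJ/min
Sensible, feed 177→25 °C: -5288.1 kJ/min
Outlet flows (mol/min): A 155.33, B 89.67
Sensible, products 25→117 °C: 3456.4 kJ/min
Q = ΔH = -3033.2 kJ/min = -50.554 kW
Heat removed = 181.99 MJ/h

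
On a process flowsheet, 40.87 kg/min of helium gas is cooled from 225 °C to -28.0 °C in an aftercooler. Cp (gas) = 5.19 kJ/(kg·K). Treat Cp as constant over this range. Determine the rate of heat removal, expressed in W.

Q = ṁ·Cp·ΔT = 40.87 × 5.19 × (-28.0 − 225) = -53665 kJ/min
Converting: 53665 / 60 s = 894.42 kW
Cooling duty = 894420 W

Q_c = 894000 W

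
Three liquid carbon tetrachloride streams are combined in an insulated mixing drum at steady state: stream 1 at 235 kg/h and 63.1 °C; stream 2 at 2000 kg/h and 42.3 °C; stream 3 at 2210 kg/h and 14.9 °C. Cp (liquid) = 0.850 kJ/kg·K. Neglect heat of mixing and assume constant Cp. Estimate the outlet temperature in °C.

Energy balance with Q = 0: Σ ṁᵢCp,ᵢ(T_out − Tᵢ) = 0
Σ ṁᵢCp,ᵢTᵢ = 235×0.850×63.1 + 2000×0.850×42.3 + 2210×0.850×14.9 = 112500
Σ ṁᵢCp,ᵢ = 235×0.850 + 2000×0.850 + 2210×0.850 = 3778.2
T_out = 112500 / 3778.2 = 29.777 °C

T_out = 29.8 °C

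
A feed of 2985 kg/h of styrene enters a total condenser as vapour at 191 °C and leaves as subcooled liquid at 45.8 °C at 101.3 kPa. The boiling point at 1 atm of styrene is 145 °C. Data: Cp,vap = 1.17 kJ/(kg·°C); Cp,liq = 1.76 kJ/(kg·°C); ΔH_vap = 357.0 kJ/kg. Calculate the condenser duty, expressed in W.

vapour 191→145 °C: -53.82 kJ/kg
condensation at 145 °C: -357 kJ/kg
liquid 145→45.8 °C: -174.59 kJ/kg
Δh = -53.82 + -357 + -174.59 = -585.41 kJ/kg
Q = ṁ·Δh = 2985 kg/h × -585.41 kJ/kg = -1.7475e+06 kJ/h
|Q| = 485.4 kW = 485400 W

Q_c = 485000 W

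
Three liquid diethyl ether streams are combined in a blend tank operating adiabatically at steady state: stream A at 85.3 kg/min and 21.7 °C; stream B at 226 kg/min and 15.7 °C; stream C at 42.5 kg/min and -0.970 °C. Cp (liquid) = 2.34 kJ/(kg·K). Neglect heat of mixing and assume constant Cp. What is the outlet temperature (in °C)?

T_out = 15.1 °C

Energy balance with Q = 0: Σ ṁᵢCp,ᵢ(T_out − Tᵢ) = 0
T_out = Σ ṁᵢCp,ᵢTᵢ / Σ ṁᵢCp,ᵢ
      = 12538 / 827.89 = 15.144 °C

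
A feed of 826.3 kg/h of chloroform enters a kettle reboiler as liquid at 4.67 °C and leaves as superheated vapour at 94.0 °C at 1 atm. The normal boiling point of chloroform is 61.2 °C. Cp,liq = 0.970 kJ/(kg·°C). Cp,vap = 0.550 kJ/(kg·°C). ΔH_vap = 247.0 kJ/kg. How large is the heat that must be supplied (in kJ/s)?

Q = 73.4 kJ/s

liquid 4.67→61.2 °C: 54.834 kJ/kg
vaporisation at 61.2 °C: 247 kJ/kg
vapour 61.2→94.0 °C: 18.04 kJ/kg
Δh = 54.834 + 247 + 18.04 = 319.87 kJ/kg
Q = ṁ·Δh = 826.3 kg/h × 319.87 kJ/kg = 264310 kJ/h
|Q| = 73.42 kW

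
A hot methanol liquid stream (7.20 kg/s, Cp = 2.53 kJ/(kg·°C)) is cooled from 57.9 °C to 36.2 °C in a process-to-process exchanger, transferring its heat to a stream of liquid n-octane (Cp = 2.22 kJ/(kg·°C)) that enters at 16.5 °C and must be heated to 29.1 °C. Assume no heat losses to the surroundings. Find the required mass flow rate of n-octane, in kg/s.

Heat released by hot stream: Q = 7.20 × 2.53 × (57.9 − 36.2) = 395.29 kJ/s
Energy balance on cold side (adiabatic exchanger): Q = ṁ_c·Cp_c·(T_c,out − T_c,in)
ṁ_c = 395.29 / [2.22 × (29.1 − 16.5)] = 14.132 kg/s

ṁ_c = 14.1 kg/s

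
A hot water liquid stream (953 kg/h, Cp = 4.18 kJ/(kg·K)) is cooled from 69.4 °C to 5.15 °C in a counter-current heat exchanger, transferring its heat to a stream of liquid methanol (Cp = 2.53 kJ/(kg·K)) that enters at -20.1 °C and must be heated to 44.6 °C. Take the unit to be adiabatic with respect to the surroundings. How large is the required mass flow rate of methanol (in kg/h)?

Heat released by hot stream: Q = 953 × 4.18 × (69.4 − 5.15) = 255940 kJ/h
Energy balance on cold side (adiabatic exchanger): Q = ṁ_c·Cp_c·(T_c,out − T_c,in)
ṁ_c = 255940 / [2.53 × (44.6 − -20.1)] = 1563.6 kg/h

ṁ_c = 1560 kg/h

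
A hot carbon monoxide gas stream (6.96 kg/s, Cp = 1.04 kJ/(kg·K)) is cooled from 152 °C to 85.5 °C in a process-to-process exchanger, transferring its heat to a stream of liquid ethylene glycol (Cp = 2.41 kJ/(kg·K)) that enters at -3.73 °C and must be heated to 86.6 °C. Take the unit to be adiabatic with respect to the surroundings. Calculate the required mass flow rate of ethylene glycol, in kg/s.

Heat released by hot stream: Q = 6.96 × 1.04 × (152 − 85.5) = 481.35 kJ/s
Energy balance on cold side (adiabatic exchanger): Q = ṁ_c·Cp_c·(T_c,out − T_c,in)
ṁ_c = 481.35 / [2.41 × (86.6 − -3.73)] = 2.2111 kg/s

ṁ_c = 2.21 kg/s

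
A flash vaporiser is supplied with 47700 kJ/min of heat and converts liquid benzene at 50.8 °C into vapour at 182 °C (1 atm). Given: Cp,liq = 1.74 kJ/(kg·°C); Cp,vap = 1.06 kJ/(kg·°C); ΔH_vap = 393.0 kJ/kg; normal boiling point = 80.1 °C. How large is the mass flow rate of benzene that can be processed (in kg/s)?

Δh = 1.74×(80.1−50.8) + 393.0 + 1.06×(182−80.1) = 552 kJ/kg
Q = 47700 kJ/min = 795 kJ/s = 795 kJ/s
ṁ = Q/Δh = 795 / 552 = 1.4402 kg/s

ṁ = 1.44 kg/s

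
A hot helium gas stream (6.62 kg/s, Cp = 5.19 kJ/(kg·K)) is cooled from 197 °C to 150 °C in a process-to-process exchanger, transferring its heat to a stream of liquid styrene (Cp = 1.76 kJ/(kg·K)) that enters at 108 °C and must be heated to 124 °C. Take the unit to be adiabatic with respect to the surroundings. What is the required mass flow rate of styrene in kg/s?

ṁ_c = 57.3 kg/s

Heat released by hot stream: Q = 6.62 × 5.19 × (197 − 150) = 1614.8 kJ/s
Energy balance on cold side (adiabatic exchanger): Q = ṁ_c·Cp_c·(T_c,out − T_c,in)
ṁ_c = 1614.8 / [1.76 × (124 − 108)] = 57.344 kg/s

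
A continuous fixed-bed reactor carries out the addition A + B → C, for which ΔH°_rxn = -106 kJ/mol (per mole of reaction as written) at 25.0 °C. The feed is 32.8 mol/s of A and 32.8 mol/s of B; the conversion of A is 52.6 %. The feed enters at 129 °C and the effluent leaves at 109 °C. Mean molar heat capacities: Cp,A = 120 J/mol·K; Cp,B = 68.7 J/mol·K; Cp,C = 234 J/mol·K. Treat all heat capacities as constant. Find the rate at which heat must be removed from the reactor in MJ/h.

Q_out = 6790 MJ/h

Extent of reaction ξ = 0.526 × 32.8 = 17.253 mol/s
Reaction term: ξ·ΔH°_rxn = 17.253 × -106 = -1828.8 kJ/s
Sensible, feed 129→25 °C: -643.69 kJ/s
Outlet flows (mol/s): A 15.547, B 15.547, C 17.253
Sensible, products 25→109 °C: 585.56 kJ/s
Q = ΔH = -1886.9 kJ/s = -1886.9 kW
Heat removed = 6793 MJ/h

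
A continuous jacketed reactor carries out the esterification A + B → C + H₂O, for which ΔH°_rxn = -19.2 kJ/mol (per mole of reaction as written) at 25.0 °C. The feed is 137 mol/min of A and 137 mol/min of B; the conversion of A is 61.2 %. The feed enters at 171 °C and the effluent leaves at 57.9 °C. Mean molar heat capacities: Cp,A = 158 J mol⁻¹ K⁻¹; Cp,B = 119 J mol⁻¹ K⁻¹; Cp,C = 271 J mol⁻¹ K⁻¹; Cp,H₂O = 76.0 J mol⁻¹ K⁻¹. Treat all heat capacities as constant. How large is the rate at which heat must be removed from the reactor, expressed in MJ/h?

Extent of reaction ξ = 0.612 × 137 = 83.844 mol/min
Reaction term: ξ·ΔH°_rxn = 83.844 × -19.2 = -1609.8 kJ/min
Sensible, feed 171→25 °C: -5540.6 kJ/min
Outlet flows (mol/min): A 53.156, B 53.156, C 83.844, H₂O 83.844
Sensible, products 25→57.9 °C: 1441.6 kJ/min
Q = ΔH = -5708.7 kJ/min = -95.146 kW
Heat removed = 342.52 MJ/h

Q_out = 343 MJ/h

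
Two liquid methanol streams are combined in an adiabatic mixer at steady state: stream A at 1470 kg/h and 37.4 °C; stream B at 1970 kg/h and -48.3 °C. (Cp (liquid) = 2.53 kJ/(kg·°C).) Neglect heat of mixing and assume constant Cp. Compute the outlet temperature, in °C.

No heat crosses the boundary, so H_out = H_in.
T_out = Σ ṁᵢCp,ᵢTᵢ / Σ ṁᵢCp,ᵢ
      = -101640 / 8703.2 = -11.678 °C

T_out = -11.7 °C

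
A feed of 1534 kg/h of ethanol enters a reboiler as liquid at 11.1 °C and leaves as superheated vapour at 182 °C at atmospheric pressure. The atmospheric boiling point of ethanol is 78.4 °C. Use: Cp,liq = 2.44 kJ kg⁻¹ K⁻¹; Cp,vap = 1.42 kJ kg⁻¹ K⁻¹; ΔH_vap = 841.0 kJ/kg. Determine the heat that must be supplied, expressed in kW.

Q = 491 kW

liquid 11.1→78.4 °C: 164.21 kJ/kg
vaporisation at 78.4 °C: 841 kJ/kg
vapour 78.4→182 °C: 147.11 kJ/kg
Δh = 164.21 + 841 + 147.11 = 1152.3 kJ/kg
Q = ṁ·Δh = 1534 kg/h × 1152.3 kJ/kg = 1.7677e+06 kJ/h
|Q| = 491.02 kW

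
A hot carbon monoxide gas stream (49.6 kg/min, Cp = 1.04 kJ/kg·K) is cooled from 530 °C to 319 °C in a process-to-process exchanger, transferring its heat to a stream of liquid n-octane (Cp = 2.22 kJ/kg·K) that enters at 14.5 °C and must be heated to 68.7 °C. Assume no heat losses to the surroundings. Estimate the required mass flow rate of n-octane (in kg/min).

ṁ_c = 90.5 kg/min

Heat released by hot stream: Q = 49.6 × 1.04 × (530 − 319) = 10884 kJ/min
Energy balance on cold side (adiabatic exchanger): Q = ṁ_c·Cp_c·(T_c,out − T_c,in)
ṁ_c = 10884 / [2.22 × (68.7 − 14.5)] = 90.458 kg/min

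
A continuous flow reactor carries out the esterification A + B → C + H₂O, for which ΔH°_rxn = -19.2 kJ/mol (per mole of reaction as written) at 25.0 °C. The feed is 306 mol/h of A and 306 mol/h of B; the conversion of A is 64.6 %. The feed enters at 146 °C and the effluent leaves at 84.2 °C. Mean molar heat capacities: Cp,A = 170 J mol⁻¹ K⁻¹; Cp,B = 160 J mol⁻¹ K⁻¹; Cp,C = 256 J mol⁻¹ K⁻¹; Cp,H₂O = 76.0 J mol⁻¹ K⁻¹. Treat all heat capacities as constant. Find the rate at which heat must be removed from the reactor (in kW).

Q_out = 2.78 kW

Extent of reaction ξ = 0.646 × 306 = 197.68 mol/h
Reaction term: ξ·ΔH°_rxn = 197.68 × -19.2 = -3795.4 kJ/h
Sensible, feed 146→25 °C: -12219 kJ/h
Outlet flows (mol/h): A 108.32, B 108.32, C 197.68, H₂O 197.68
Sensible, products 25→84.2 °C: 6001.4 kJ/h
Q = ΔH = -10013 kJ/h = -2.7813 kW
Heat removed = 2.7813 kW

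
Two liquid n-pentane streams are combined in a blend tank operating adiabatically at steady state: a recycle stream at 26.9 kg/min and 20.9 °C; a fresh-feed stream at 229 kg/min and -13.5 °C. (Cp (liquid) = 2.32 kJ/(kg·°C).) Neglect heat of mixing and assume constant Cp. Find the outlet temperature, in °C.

T_out = -9.88 °C

Adiabatic, steady state ⇒ Σ ṁᵢCp,ᵢ(T_out − Tᵢ) = 0
T_out = Σ ṁᵢCp,ᵢTᵢ / Σ ṁᵢCp,ᵢ
      = -5868 / 593.69 = -9.8839 °C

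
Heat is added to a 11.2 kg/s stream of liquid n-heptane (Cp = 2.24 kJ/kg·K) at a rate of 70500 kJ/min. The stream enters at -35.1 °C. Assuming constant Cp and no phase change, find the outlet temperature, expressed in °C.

T_out = 11.7 °C

Q = 70500 kJ/min = 1175 kJ/s
ΔT = Q/(ṁ·Cp) = 1175/(11.2×2.24) = 46.835 K
T_out = -35.1 + 46.835 = 11.735 °C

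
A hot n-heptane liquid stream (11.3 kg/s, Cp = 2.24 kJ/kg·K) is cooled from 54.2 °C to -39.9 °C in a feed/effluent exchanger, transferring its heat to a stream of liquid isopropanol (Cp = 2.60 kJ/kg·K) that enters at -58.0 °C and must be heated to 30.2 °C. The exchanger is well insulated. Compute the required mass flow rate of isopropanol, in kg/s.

ṁ_c = 10.4 kg/s

Heat released by hot stream: Q = 11.3 × 2.24 × (54.2 − -39.9) = 2381.9 kJ/s
Energy balance on cold side (adiabatic exchanger): Q = ṁ_c·Cp_c·(T_c,out − T_c,in)
ṁ_c = 2381.9 / [2.60 × (30.2 − -58.0)] = 10.387 kg/s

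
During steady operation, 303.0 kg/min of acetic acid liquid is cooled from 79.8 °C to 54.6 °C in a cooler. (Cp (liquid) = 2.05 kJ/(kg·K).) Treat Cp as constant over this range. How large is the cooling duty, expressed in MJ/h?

Q = ṁ·Cp·ΔT = 303.0 × 2.05 × (54.6 − 79.8) = -15653 kJ/min
Converting: 15653 / 60 s = 260.88 kW
Cooling duty = 939.18 MJ/h

Q_c = 939 MJ/h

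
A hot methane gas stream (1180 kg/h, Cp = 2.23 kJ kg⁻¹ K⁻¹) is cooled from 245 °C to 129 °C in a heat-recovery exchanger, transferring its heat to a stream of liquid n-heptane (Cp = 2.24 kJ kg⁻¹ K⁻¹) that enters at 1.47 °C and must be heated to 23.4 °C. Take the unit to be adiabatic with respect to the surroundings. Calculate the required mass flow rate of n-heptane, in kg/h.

ṁ_c = 6210 kg/h

Heat released by hot stream: Q = 1180 × 2.23 × (245 − 129) = 305240 kJ/h
Energy balance on cold side (adiabatic exchanger): Q = ṁ_c·Cp_c·(T_c,out − T_c,in)
ṁ_c = 305240 / [2.24 × (23.4 − 1.47)] = 6213.8 kg/h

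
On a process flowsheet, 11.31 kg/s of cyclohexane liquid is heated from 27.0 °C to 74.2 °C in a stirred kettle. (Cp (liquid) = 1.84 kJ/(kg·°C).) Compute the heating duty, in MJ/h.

Q = 3540 MJ/h

Q = ṁ·Cp·ΔT = 11.31 × 1.84 × (74.2 − 27.0) = 982.25 kJ/s
Heating duty = 3536.1 MJ/h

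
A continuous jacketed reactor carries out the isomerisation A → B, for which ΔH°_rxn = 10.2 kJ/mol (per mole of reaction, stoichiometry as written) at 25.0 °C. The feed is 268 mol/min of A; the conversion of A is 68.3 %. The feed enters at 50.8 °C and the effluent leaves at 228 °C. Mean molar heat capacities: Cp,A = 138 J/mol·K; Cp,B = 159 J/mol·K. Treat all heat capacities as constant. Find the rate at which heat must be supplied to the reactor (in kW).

Extent of reaction ξ = 0.683 × 268 = 183.04 mol/min
Reaction term: ξ·ΔH°_rxn = 183.04 × 10.2 = 1867 kJ/min
Sensible, feed 50.8→25 °C: -954.19 kJ/min
Outlet flows (mol/min): A 84.956, B 183.04
Sensible, products 25→228 °C: 8288.1 kJ/min
Q = ΔH = 9200.9 kJ/min = 153.35 kW
Heat supplied = 153.35 kW

Q_in = 153 kW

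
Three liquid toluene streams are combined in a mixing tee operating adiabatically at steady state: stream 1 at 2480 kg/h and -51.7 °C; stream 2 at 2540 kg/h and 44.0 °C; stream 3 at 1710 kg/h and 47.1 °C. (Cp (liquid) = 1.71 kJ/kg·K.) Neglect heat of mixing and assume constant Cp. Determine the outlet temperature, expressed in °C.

T_out = 9.52 °C

Adiabatic, steady state ⇒ Σ ṁᵢCp,ᵢ(T_out − Tᵢ) = 0
Σ ṁᵢCp,ᵢTᵢ = 2480×1.71×-51.7 + 2540×1.71×44.0 + 1710×1.71×47.1 = 109590
Σ ṁᵢCp,ᵢ = 2480×1.71 + 2540×1.71 + 1710×1.71 = 11508
T_out = 109590 / 11508 = 9.5223 °C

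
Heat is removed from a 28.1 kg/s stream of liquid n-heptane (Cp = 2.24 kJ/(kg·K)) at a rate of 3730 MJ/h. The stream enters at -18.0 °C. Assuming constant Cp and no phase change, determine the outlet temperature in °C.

T_out = -34.5 °C

Q = 3730 MJ/h = 1036.1 kJ/s
ΔT = Q/(ṁ·Cp) = 1036.1/(28.1×2.24) = 16.461 K
T_out = -18.0 − 16.461 = -34.461 °C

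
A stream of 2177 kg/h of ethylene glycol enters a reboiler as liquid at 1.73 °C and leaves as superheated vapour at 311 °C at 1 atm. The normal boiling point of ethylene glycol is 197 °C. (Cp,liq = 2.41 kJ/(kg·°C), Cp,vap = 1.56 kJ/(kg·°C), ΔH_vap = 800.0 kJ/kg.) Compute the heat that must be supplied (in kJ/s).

Q = 876 kJ/s

liquid 1.73→197 °C: 470.6 kJ/kg
vaporisation at 197 °C: 800 kJ/kg
vapour 197→311 °C: 177.84 kJ/kg
Δh = 470.6 + 800 + 177.84 = 1448.4 kJ/kg
Q = ṁ·Δh = 2177 kg/h × 1448.4 kJ/kg = 3.1533e+06 kJ/h
|Q| = 875.9 kW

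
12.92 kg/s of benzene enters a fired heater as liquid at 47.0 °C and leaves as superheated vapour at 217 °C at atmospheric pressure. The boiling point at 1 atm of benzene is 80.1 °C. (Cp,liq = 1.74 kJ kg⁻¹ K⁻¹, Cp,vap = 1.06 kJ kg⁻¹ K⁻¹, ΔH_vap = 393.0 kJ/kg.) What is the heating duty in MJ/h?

Q = 27700 MJ/h

liquid 47.0→80.1 °C: 57.594 kJ/kg
vaporisation at 80.1 °C: 393 kJ/kg
vapour 80.1→217 °C: 145.11 kJ/kg
Δh = 57.594 + 393 + 145.11 = 595.71 kJ/kg
Q = ṁ·Δh = 12.92 kg/s × 595.71 kJ/kg = 7696.5 kJ/s
|Q| = 7696.5 kW = 27708 MJ/h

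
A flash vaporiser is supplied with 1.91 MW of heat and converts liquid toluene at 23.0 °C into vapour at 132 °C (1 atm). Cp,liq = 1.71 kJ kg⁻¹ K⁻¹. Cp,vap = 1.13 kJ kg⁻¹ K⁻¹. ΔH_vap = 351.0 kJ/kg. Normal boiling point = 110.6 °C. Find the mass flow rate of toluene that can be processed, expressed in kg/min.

ṁ = 218 kg/min

Δh = 1.71×(110.6−23.0) + 351.0 + 1.13×(132−110.6) = 524.98 kJ/kg
Q = 1.91 MW = 1910 kJ/s = 114600 kJ/min
ṁ = Q/Δh = 114600 / 524.98 = 218.29 kg/min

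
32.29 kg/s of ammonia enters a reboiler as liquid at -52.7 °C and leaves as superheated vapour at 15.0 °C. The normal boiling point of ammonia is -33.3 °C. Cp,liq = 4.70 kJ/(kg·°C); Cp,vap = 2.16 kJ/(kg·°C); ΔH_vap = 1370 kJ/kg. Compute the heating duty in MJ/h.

Q = 182000 MJ/h

liquid -52.7→-33.3 °C: 91.18 kJ/kg
vaporisation at -33.3 °C: 1370 kJ/kg
vapour -33.3→15.0 °C: 104.33 kJ/kg
Δh = 91.18 + 1370 + 104.33 = 1565.5 kJ/kg
Q = ṁ·Δh = 32.29 kg/s × 1565.5 kJ/kg = 50550 kJ/s
|Q| = 50550 kW = 181980 MJ/h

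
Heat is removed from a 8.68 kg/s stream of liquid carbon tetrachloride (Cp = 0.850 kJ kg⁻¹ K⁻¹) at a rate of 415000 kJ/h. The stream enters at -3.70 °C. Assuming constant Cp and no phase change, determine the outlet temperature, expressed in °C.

T_out = -19.3 °C

Q = 415000 kJ/h = 115.28 kJ/s
ΔT = Q/(ṁ·Cp) = 115.28/(8.68×0.850) = 15.625 K
T_out = -3.70 − 15.625 = -19.325 °C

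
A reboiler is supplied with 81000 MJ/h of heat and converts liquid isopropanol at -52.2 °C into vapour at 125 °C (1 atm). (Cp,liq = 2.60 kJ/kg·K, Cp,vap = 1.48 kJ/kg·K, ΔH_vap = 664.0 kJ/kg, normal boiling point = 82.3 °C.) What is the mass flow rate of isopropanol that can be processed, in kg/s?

ṁ = 20.9 kg/s

Δh = 2.60×(82.3−-52.2) + 664.0 + 1.48×(125−82.3) = 1076.9 kJ/kg
Q = 81000 MJ/h = 22500 kJ/s = 22500 kJ/s
ṁ = Q/Δh = 22500 / 1076.9 = 20.893 kg/s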